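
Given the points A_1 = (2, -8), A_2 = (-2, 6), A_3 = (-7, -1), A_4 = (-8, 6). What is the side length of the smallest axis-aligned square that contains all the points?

The bounding box has width 10 and height 14.
An axis-aligned square enclosing the set must have side ≥ max(width, height).
So the minimum side is max(10, 14) = 14.

14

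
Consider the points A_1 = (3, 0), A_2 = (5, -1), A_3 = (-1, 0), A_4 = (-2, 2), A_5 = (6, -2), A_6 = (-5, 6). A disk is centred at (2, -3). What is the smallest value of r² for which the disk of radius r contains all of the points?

130

The required radius is the distance from (2, -3) to the farthest point.
Squared distances: 10, 13, 18, 41, 17, 130.
Maximum is 130, attained at A_6.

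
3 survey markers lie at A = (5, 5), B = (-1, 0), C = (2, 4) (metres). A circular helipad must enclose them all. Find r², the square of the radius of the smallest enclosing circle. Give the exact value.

15.25

Side lengths²: AB² = 61, AC² = 10, BC² = 25.
Since AB² = 61 ≥ 25 + 10 = 35, the angle opposite AB is not acute, so the smallest enclosing circle has AB as diameter.
Centre = midpoint of AB = (2, 2.5), r² = 61/4 = 15.25.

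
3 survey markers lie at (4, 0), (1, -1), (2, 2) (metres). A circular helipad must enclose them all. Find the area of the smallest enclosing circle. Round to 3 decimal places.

9.817

Call the three points A, B, C in the order given.
Side lengths²: AB² = 10, AC² = 8, BC² = 10.
Since BC² = 10 < 10 + 8 = 18, the triangle is acute, so the smallest enclosing circle is the circumcircle.
Circumcentre = (2.25, 0.25), r² = 3.125.
Area = π·r² = π·3.125 ≈ 9.817.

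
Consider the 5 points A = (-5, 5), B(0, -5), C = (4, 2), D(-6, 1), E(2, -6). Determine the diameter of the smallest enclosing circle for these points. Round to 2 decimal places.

13.04

The minimum enclosing circle of a finite set is fixed by two of the points (as a diameter) or three (as a circumcircle).
The farthest pair is A–E with squared distance 170. The circle on this segment as diameter has centre (-1.5, -0.5) and r² = 170/4 = 42.5.
Check B: distance² to centre = 22.5 ≤ 42.5, so it lies inside.
All remaining points lie in this disk, and no smaller disk contains both endpoints, so this is the minimum enclosing circle.
Diameter = 2r = 2√(42.5) ≈ 13.04.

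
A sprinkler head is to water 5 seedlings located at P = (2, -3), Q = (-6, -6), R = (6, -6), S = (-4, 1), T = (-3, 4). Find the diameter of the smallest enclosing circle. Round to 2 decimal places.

14.05

The minimum enclosing circle is determined by three boundary points: Q, R, T.
Their circumcentre is (0, -2.35) with r² = 49.3225.
The farthest remaining point S is at distance² 27.2225 ≤ 49.3225.
Diameter = 2r = 2√(49.3225) ≈ 14.05.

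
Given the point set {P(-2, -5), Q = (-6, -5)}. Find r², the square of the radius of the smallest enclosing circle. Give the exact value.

4

The smallest circle enclosing two points has them as diameter endpoints.
Centre = midpoint = (-4, -5); r² = |PQ|²/4 = 16/4 = 4.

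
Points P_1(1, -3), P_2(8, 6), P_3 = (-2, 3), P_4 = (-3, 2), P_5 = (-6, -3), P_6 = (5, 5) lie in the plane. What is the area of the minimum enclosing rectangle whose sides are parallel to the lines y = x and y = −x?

In coordinates u = x + y, v = x − y the rectangle is axis-aligned; the map (x,y)→(u,v) scales areas by 2.
u-values: -2, 14, 1, -1, -9, 10; range = 14 − (-9) = 23.
v-values: 4, 2, -5, -5, -3, 0; range = 4 − (-5) = 9.
Area = (23 × 9) / 2 = 103.5.

103.5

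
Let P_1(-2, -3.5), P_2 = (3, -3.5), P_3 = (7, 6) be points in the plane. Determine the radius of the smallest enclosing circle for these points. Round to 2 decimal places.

6.54

Side lengths²: P_1P_2² = 25, P_1P_3² = 171.25, P_2P_3² = 106.25.
Since P_1P_3² = 171.25 ≥ 106.25 + 25 = 131.25, the angle opposite P_1P_3 is not acute, so the smallest enclosing circle has P_1P_3 as diameter.
Centre = midpoint of P_1P_3 = (2.5, 1.25), r² = 171.25/4 = 42.8125.
r = √(42.8125) ≈ 6.54.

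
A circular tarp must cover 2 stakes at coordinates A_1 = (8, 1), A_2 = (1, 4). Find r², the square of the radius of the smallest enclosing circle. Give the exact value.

14.5

The smallest circle enclosing two points has them as diameter endpoints.
Centre = midpoint = (4.5, 2.5); r² = |A_1A_2|²/4 = 58/4 = 14.5.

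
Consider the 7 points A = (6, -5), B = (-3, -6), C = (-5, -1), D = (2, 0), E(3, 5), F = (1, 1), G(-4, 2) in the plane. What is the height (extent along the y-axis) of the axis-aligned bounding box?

11

max y = 5, min y = -6, so height = 11.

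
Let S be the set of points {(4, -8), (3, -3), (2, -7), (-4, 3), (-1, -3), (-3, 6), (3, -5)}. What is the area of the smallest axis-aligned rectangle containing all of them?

x ranges over [-4, 4], width 8.
y ranges over [-8, 6], height 14.
Area = 8 × 14 = 112.

112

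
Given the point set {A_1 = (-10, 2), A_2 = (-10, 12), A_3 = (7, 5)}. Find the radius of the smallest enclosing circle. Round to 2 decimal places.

9.33

Side lengths²: A_1A_2² = 100, A_1A_3² = 298, A_2A_3² = 338.
Since A_2A_3² = 338 < 298 + 100 = 398, the triangle is acute, so the smallest enclosing circle is the circumcircle.
Circumcentre = (-36/17, 7), r² = 25181/289.
r = √(25181/289) ≈ 9.33.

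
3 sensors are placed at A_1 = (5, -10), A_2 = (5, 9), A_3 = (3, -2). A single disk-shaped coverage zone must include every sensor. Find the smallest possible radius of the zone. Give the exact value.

Side lengths²: A_1A_2² = 361, A_1A_3² = 68, A_2A_3² = 125.
Since A_1A_2² = 361 ≥ 125 + 68 = 193, the angle opposite A_1A_2 is not acute, so the smallest enclosing circle has A_1A_2 as diameter.
Centre = midpoint of A_1A_2 = (5, -0.5), r² = 361/4 = 90.25.
r = √(90.25) = 9.5.

9.5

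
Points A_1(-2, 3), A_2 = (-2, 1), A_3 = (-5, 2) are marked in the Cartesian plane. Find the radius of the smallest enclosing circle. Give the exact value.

5/3

Side lengths²: A_1A_2² = 4, A_1A_3² = 10, A_2A_3² = 10.
Since A_2A_3² = 10 < 10 + 4 = 14, the triangle is acute, so the smallest enclosing circle is the circumcircle.
Circumcentre = (-10/3, 2), r² = 25/9.
r = √(25/9) = 5/3.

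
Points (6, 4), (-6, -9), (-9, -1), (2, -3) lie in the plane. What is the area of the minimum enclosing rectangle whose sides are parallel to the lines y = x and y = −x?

162.5

In coordinates u = x + y, v = x − y the rectangle is axis-aligned; the map (x,y)→(u,v) scales areas by 2.
u-values: 10, -15, -10, -1; range = 10 − (-15) = 25.
v-values: 2, 3, -8, 5; range = 5 − (-8) = 13.
Area = (25 × 13) / 2 = 162.5.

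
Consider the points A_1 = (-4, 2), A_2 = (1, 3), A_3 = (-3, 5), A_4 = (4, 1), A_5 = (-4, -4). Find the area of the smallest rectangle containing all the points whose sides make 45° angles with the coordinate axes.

In coordinates u = x + y, v = x − y the rectangle is axis-aligned; the map (x,y)→(u,v) scales areas by 2.
u-values: -2, 4, 2, 5, -8; range = 5 − (-8) = 13.
v-values: -6, -2, -8, 3, 0; range = 3 − (-8) = 11.
Area = (13 × 11) / 2 = 71.5.

71.5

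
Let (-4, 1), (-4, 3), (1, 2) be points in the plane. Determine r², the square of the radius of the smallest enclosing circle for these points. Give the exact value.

6.76

Call the three points A, B, C in the order given.
Side lengths²: AB² = 4, AC² = 26, BC² = 26.
Since BC² = 26 < 26 + 4 = 30, the triangle is acute, so the smallest enclosing circle is the circumcircle.
Circumcentre = (-1.6, 2), r² = 6.76.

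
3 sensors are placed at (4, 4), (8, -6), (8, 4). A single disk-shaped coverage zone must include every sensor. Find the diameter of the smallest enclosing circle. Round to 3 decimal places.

Call the three points A, B, C in the order given.
Side lengths²: AB² = 116, AC² = 16, BC² = 100.
Since AB² = 116 ≥ 100 + 16 = 116, the angle opposite AB is not acute, so the smallest enclosing circle has AB as diameter.
Centre = midpoint of AB = (6, -1), r² = 116/4 = 29.
Diameter = 2r = 2√29 ≈ 10.770.

10.770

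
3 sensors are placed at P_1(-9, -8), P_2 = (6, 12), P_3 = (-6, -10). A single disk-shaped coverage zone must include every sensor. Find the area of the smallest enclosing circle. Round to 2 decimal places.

Side lengths²: P_1P_2² = 625, P_1P_3² = 13, P_2P_3² = 628.
Since P_2P_3² = 628 < 625 + 13 = 638, the triangle is acute, so the smallest enclosing circle is the circumcircle.
Circumcentre = (-11/18, 4/3), r² = 51025/324.
Area = π·r² = π·51025/324 ≈ 494.75.

494.75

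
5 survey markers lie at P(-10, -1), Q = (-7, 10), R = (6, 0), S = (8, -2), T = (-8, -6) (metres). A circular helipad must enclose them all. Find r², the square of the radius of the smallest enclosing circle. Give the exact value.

The minimum enclosing circle is determined by three boundary points: Q, S, T.
Their circumcentre is (-59/42, 34/21) with r² = 179129/1764.
The farthest remaining point P is at distance² 142421/1764 ≤ 179129/1764.

179129/1764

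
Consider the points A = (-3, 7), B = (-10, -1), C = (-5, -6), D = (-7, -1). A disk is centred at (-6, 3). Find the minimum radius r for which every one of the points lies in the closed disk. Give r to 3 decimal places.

The required radius is the distance from (-6, 3) to the farthest point.
Squared distances: 25, 32, 82, 17.
Maximum is 82, attained at C.
r = √82 ≈ 9.055.

9.055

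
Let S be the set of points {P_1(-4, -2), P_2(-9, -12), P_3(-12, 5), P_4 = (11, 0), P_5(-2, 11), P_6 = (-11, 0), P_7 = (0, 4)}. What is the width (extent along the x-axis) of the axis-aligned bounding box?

max x = 11, min x = -12, so width = 23.

23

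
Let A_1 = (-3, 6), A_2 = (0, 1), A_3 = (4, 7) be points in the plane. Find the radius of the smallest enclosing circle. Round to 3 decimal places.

3.912

Side lengths²: A_1A_2² = 34, A_1A_3² = 50, A_2A_3² = 52.
Since A_2A_3² = 52 < 50 + 34 = 84, the triangle is acute, so the smallest enclosing circle is the circumcircle.
Circumcentre = (14/19, 92/19), r² = 5525/361.
r = √(5525/361) ≈ 3.912.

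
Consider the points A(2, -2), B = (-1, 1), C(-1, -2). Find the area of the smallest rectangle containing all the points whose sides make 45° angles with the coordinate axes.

9

In coordinates u = x + y, v = x − y the rectangle is axis-aligned; the map (x,y)→(u,v) scales areas by 2.
u-values: 0, 0, -3; range = 0 − (-3) = 3.
v-values: 4, -2, 1; range = 4 − (-2) = 6.
Area = (3 × 6) / 2 = 9.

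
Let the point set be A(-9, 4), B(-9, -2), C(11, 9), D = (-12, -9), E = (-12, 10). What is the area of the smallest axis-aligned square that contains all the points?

The bounding box has width 23 and height 19.
An axis-aligned square enclosing the set must have side ≥ max(width, height).
So the minimum side is max(23, 19) = 23.
Area = 23² = 529.

529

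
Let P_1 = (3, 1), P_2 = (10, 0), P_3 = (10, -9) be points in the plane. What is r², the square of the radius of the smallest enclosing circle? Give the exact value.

Side lengths²: P_1P_2² = 50, P_1P_3² = 149, P_2P_3² = 81.
Since P_1P_3² = 149 ≥ 81 + 50 = 131, the angle opposite P_1P_3 is not acute, so the smallest enclosing circle has P_1P_3 as diameter.
Centre = midpoint of P_1P_3 = (6.5, -4), r² = 149/4 = 37.25.

37.25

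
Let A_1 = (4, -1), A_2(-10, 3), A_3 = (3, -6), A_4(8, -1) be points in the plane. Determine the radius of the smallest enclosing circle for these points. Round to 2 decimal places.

The farthest pair is A_2–A_4 with squared distance 340. The circle on this segment as diameter has centre (-1, 1) and r² = 340/4 = 85.
Check A_1: distance² to centre = 29 ≤ 85, so it lies inside.
All remaining points lie in this disk, and no smaller disk contains both endpoints, so this is the minimum enclosing circle.
r = √85 ≈ 9.22.

9.22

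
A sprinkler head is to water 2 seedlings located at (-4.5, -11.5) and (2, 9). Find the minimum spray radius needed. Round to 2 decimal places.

10.75

The smallest circle enclosing two points has them as diameter endpoints.
Centre = midpoint = (-1.25, -1.25); r² = |(-4.5, -11.5)−(2, 9)|²/4 = 462.5/4 = 115.625.
r = √(115.625) ≈ 10.75.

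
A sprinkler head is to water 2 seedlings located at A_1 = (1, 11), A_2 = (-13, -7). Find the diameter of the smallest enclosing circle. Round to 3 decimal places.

The smallest circle enclosing two points has them as diameter endpoints.
Centre = midpoint = (-6, 2); r² = |A_1A_2|²/4 = 520/4 = 130.
Diameter = 2r = 2√130 ≈ 22.804.

22.804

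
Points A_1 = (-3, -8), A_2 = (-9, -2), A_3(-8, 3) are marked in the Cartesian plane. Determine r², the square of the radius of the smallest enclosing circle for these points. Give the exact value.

Side lengths²: A_1A_2² = 72, A_1A_3² = 146, A_2A_3² = 26.
Since A_1A_3² = 146 ≥ 72 + 26 = 98, the angle opposite A_1A_3 is not acute, so the smallest enclosing circle has A_1A_3 as diameter.
Centre = midpoint of A_1A_3 = (-5.5, -2.5), r² = 146/4 = 36.5.

36.5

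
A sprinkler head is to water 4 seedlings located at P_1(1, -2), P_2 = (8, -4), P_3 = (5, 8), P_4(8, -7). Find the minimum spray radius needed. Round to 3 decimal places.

7.649

The farthest pair is P_3–P_4 with squared distance 234. The circle on this segment as diameter has centre (6.5, 0.5) and r² = 234/4 = 58.5.
Check P_1: distance² to centre = 36.5 ≤ 58.5, so it lies inside.
All remaining points lie in this disk, and no smaller disk contains both endpoints, so this is the minimum enclosing circle.
r = √(58.5) ≈ 7.649.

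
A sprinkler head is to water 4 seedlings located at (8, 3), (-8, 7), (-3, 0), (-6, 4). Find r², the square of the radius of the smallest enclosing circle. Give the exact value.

68

By Welzl's lemma the MEC is supported by two points (diametrically opposite) or three points (on a circumcircle).
The farthest pair is (8, 3)–(-8, 7) with squared distance 272. The circle on this segment as diameter has centre (0, 5) and r² = 272/4 = 68.
Check (-3, 0): distance² to centre = 34 ≤ 68, so it lies inside.
All remaining points lie in this disk, and no smaller disk contains both endpoints, so this is the minimum enclosing circle.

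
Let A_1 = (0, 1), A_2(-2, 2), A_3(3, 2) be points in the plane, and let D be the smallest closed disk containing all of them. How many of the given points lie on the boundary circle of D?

Side lengths²: A_1A_2² = 5, A_1A_3² = 10, A_2A_3² = 25.
Since A_2A_3² = 25 ≥ 10 + 5 = 15, the angle opposite A_2A_3 is not acute, so the smallest enclosing circle has A_2A_3 as diameter.
Centre = midpoint of A_2A_3 = (0.5, 2), r² = 25/4 = 6.25.
The points at distance exactly r from the centre are A_2, A_3 — 2 points.

2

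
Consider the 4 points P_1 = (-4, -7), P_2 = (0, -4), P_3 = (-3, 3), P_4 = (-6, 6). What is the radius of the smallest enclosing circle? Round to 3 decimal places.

6.576

By Welzl's lemma the MEC is supported by two points (diametrically opposite) or three points (on a circumcircle).
The farthest pair is P_1–P_4 with squared distance 173. The circle on this segment as diameter has centre (-5, -0.5) and r² = 173/4 = 43.25.
Check P_2: distance² to centre = 37.25 ≤ 43.25, so it lies inside.
All remaining points lie in this disk, and no smaller disk contains both endpoints, so this is the minimum enclosing circle.
r = √(43.25) ≈ 6.576.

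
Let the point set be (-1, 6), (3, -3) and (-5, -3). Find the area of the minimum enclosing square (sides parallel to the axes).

The bounding box has width 8 and height 9.
An axis-aligned square enclosing the set must have side ≥ max(width, height).
So the minimum side is max(8, 9) = 9.
Area = 9² = 81.

81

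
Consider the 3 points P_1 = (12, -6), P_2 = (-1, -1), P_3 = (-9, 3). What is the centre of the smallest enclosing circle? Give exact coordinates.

Side lengths²: P_1P_2² = 194, P_1P_3² = 522, P_2P_3² = 80.
Since P_1P_3² = 522 ≥ 194 + 80 = 274, the angle opposite P_1P_3 is not acute, so the smallest enclosing circle has P_1P_3 as diameter.
Centre = midpoint of P_1P_3 = (1.5, -1.5), r² = 522/4 = 130.5.
Centre = (1.5, -1.5).

(1.5, -1.5)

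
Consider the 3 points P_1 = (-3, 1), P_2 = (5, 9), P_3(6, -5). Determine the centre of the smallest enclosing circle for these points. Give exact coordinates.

(4.1, 1.9)

Side lengths²: P_1P_2² = 128, P_1P_3² = 117, P_2P_3² = 197.
Since P_2P_3² = 197 < 128 + 117 = 245, the triangle is acute, so the smallest enclosing circle is the circumcircle.
Circumcentre = (4.1, 1.9), r² = 51.22.
Centre = (4.1, 1.9).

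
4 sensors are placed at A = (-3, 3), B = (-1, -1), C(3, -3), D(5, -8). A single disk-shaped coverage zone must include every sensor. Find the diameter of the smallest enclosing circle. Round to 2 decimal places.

13.60

By Welzl's lemma the MEC is supported by two points (diametrically opposite) or three points (on a circumcircle).
The farthest pair is A–D with squared distance 185. The circle on this segment as diameter has centre (1, -2.5) and r² = 185/4 = 46.25.
Check B: distance² to centre = 6.25 ≤ 46.25, so it lies inside.
All remaining points lie in this disk, and no smaller disk contains both endpoints, so this is the minimum enclosing circle.
Diameter = 2r = 2√(46.25) ≈ 13.60.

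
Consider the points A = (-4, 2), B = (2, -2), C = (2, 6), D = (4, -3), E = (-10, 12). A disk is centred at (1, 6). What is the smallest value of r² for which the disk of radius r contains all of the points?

157

The required radius is the distance from (1, 6) to the farthest point.
Squared distances: 41, 65, 1, 90, 157.
Maximum is 157, attained at E.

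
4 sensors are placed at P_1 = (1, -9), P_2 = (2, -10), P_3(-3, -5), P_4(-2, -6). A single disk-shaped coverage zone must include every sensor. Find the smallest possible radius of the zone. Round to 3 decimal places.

The farthest pair is P_2–P_3 with squared distance 50. The circle on this segment as diameter has centre (-0.5, -7.5) and r² = 50/4 = 12.5.
Check P_1: distance² to centre = 4.5 ≤ 12.5, so it lies inside.
All remaining points lie in this disk, and no smaller disk contains both endpoints, so this is the minimum enclosing circle.
r = √(12.5) ≈ 3.536.

3.536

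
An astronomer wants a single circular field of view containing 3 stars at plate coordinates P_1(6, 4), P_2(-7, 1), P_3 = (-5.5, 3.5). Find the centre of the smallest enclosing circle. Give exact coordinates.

(-0.5, 2.5)

Side lengths²: P_1P_2² = 178, P_1P_3² = 132.5, P_2P_3² = 8.5.
Since P_1P_2² = 178 ≥ 132.5 + 8.5 = 141, the angle opposite P_1P_2 is not acute, so the smallest enclosing circle has P_1P_2 as diameter.
Centre = midpoint of P_1P_2 = (-0.5, 2.5), r² = 178/4 = 44.5.
Centre = (-0.5, 2.5).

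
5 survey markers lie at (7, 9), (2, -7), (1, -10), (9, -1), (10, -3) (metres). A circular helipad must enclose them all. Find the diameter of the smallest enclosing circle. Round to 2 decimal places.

The minimum enclosing circle of a finite set is fixed by two of the points (as a diameter) or three (as a circumcircle).
The farthest pair is (7, 9)–(1, -10) with squared distance 397. The circle on this segment as diameter has centre (4, -0.5) and r² = 397/4 = 99.25.
Check (2, -7): distance² to centre = 46.25 ≤ 99.25, so it lies inside.
All remaining points lie in this disk, and no smaller disk contains both endpoints, so this is the minimum enclosing circle.
Diameter = 2r = 2√(99.25) ≈ 19.92.

19.92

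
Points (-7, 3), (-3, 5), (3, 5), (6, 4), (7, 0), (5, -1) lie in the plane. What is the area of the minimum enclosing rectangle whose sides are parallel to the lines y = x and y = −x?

119

In coordinates u = x + y, v = x − y the rectangle is axis-aligned; the map (x,y)→(u,v) scales areas by 2.
u-values: -4, 2, 8, 10, 7, 4; range = 10 − (-4) = 14.
v-values: -10, -8, -2, 2, 7, 6; range = 7 − (-10) = 17.
Area = (14 × 17) / 2 = 119.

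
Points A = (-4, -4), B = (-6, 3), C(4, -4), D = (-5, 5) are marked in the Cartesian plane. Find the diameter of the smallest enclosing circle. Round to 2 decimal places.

A smallest enclosing disk is always determined by at most three of the input points on its boundary.
The farthest pair is C–D with squared distance 162. The circle on this segment as diameter has centre (-0.5, 0.5) and r² = 162/4 = 40.5.
Check A: distance² to centre = 32.5 ≤ 40.5, so it lies inside.
All remaining points lie in this disk, and no smaller disk contains both endpoints, so this is the minimum enclosing circle.
Diameter = 2r = 2√(40.5) ≈ 12.73.

12.73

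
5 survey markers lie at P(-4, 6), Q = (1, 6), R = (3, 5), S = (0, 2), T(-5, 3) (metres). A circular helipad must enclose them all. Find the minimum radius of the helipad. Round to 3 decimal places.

By Welzl's lemma the MEC is supported by two points (diametrically opposite) or three points (on a circumcircle).
The farthest pair is R–T with squared distance 68. The circle on this segment as diameter has centre (-1, 4) and r² = 68/4 = 17.
Check P: distance² to centre = 13 ≤ 17, so it lies inside.
All remaining points lie in this disk, and no smaller disk contains both endpoints, so this is the minimum enclosing circle.
r = √17 ≈ 4.123.

4.123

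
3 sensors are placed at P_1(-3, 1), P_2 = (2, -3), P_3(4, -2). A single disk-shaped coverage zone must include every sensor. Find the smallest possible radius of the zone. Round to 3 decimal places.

3.808

Side lengths²: P_1P_2² = 41, P_1P_3² = 58, P_2P_3² = 5.
Since P_1P_3² = 58 ≥ 41 + 5 = 46, the angle opposite P_1P_3 is not acute, so the smallest enclosing circle has P_1P_3 as diameter.
Centre = midpoint of P_1P_3 = (0.5, -0.5), r² = 58/4 = 14.5.
r = √(14.5) ≈ 3.808.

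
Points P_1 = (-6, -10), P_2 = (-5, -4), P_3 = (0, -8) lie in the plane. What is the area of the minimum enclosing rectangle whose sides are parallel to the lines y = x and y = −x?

In coordinates u = x + y, v = x − y the rectangle is axis-aligned; the map (x,y)→(u,v) scales areas by 2.
u-values: -16, -9, -8; range = -8 − (-16) = 8.
v-values: 4, -1, 8; range = 8 − (-1) = 9.
Area = (8 × 9) / 2 = 36.

36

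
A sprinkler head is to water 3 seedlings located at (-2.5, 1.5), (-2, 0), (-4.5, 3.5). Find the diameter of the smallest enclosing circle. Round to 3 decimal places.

4.301

Call the three points A, B, C in the order given.
Side lengths²: AB² = 2.5, AC² = 8, BC² = 18.5.
Since BC² = 18.5 ≥ 8 + 2.5 = 10.5, the angle opposite BC is not acute, so the smallest enclosing circle has BC as diameter.
Centre = midpoint of BC = (-3.25, 1.75), r² = 18.5/4 = 4.625.
Diameter = 2r = 2√(4.625) ≈ 4.301.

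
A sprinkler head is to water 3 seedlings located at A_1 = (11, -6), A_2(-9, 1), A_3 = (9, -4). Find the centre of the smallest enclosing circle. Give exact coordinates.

Side lengths²: A_1A_2² = 449, A_1A_3² = 8, A_2A_3² = 349.
Since A_1A_2² = 449 ≥ 349 + 8 = 357, the angle opposite A_1A_2 is not acute, so the smallest enclosing circle has A_1A_2 as diameter.
Centre = midpoint of A_1A_2 = (1, -2.5), r² = 449/4 = 112.25.
Centre = (1, -2.5).

(1, -2.5)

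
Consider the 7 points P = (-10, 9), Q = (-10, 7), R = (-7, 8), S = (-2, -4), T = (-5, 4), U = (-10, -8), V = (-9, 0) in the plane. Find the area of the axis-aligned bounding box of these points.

x ranges over [-10, -2], width 8.
y ranges over [-8, 9], height 17.
Area = 8 × 17 = 136.

136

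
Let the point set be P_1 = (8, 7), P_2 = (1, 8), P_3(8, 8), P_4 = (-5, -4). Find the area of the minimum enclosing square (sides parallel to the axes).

The bounding box has width 13 and height 12.
An axis-aligned square enclosing the set must have side ≥ max(width, height).
So the minimum side is max(13, 12) = 13.
Area = 13² = 169.

169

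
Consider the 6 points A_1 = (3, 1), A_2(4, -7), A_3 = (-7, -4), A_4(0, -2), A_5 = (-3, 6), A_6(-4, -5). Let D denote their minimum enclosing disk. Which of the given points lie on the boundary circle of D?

The minimum enclosing circle of a finite set is fixed by two of the points (as a diameter) or three (as a circumcircle).
The minimum enclosing circle is determined by three boundary points: A_2, A_3, A_5.
Their circumcentre is (-15/61, -55/61) with r² = 205465/3721.
The farthest remaining point A_6 is at distance² 114941/3721 ≤ 205465/3721.
The points at distance exactly r from the centre are A_2, A_3, A_5 — 3 points.

A_2, A_3, A_5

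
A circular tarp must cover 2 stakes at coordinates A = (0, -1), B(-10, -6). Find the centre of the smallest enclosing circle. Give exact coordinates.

(-5, -3.5)

The smallest circle enclosing two points has them as diameter endpoints.
Centre = midpoint = (-5, -3.5); r² = |AB|²/4 = 125/4 = 31.25.
Centre = (-5, -3.5).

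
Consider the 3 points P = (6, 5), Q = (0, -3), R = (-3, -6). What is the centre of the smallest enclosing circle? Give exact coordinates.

(1.5, -0.5)

Side lengths²: PQ² = 100, PR² = 202, QR² = 18.
Since PR² = 202 ≥ 100 + 18 = 118, the angle opposite PR is not acute, so the smallest enclosing circle has PR as diameter.
Centre = midpoint of PR = (1.5, -0.5), r² = 202/4 = 50.5.
Centre = (1.5, -0.5).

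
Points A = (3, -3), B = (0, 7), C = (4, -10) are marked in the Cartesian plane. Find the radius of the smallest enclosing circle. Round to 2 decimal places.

Side lengths²: AB² = 109, AC² = 50, BC² = 305.
Since BC² = 305 ≥ 109 + 50 = 159, the angle opposite BC is not acute, so the smallest enclosing circle has BC as diameter.
Centre = midpoint of BC = (2, -1.5), r² = 305/4 = 76.25.
r = √(76.25) ≈ 8.73.

8.73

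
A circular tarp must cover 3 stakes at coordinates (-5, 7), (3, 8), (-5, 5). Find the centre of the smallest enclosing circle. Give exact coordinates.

(-1, 6.5)

Call the three points A, B, C in the order given.
Side lengths²: AB² = 65, AC² = 4, BC² = 73.
Since BC² = 73 ≥ 65 + 4 = 69, the angle opposite BC is not acute, so the smallest enclosing circle has BC as diameter.
Centre = midpoint of BC = (-1, 6.5), r² = 73/4 = 18.25.
Centre = (-1, 6.5).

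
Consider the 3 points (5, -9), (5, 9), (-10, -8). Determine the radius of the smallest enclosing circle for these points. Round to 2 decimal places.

11.36

Call the three points A, B, C in the order given.
Side lengths²: AB² = 324, AC² = 226, BC² = 514.
Since BC² = 514 < 324 + 226 = 550, the triangle is acute, so the smallest enclosing circle is the circumcircle.
Circumcentre = (-29/15, 0), r² = 29041/225.
r = √(29041/225) ≈ 11.36.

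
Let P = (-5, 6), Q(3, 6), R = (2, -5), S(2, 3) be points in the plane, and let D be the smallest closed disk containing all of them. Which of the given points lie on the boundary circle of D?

P, Q, R

The minimum enclosing circle of a finite set is fixed by two of the points (as a diameter) or three (as a circumcircle).
The minimum enclosing circle is determined by three boundary points: P, Q, R.
Their circumcentre is (-1, 9/11) with r² = 5185/121.
The farthest remaining point S is at distance² 1665/121 ≤ 5185/121.
The points at distance exactly r from the centre are P, Q, R — 3 points.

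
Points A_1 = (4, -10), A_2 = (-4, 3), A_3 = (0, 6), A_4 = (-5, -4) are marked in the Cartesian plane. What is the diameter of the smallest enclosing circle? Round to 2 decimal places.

The minimum enclosing circle of a finite set is fixed by two of the points (as a diameter) or three (as a circumcircle).
The farthest pair is A_1–A_3 with squared distance 272. The circle on this segment as diameter has centre (2, -2) and r² = 272/4 = 68.
Check A_2: distance² to centre = 61 ≤ 68, so it lies inside.
All remaining points lie in this disk, and no smaller disk contains both endpoints, so this is the minimum enclosing circle.
Diameter = 2r = 2√68 ≈ 16.49.

16.49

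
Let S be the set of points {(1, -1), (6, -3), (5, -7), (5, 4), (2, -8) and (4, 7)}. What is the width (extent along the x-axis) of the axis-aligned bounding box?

max x = 6, min x = 1, so width = 5.

5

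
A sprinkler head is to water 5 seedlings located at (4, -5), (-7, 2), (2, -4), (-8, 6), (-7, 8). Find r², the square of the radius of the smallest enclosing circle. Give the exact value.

72.5

A smallest enclosing disk is always determined by at most three of the input points on its boundary.
The farthest pair is (4, -5)–(-7, 8) with squared distance 290. The circle on this segment as diameter has centre (-1.5, 1.5) and r² = 290/4 = 72.5.
Check (-7, 2): distance² to centre = 30.5 ≤ 72.5, so it lies inside.
All remaining points lie in this disk, and no smaller disk contains both endpoints, so this is the minimum enclosing circle.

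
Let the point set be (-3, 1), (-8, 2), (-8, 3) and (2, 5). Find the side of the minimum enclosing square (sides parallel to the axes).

The bounding box has width 10 and height 4.
An axis-aligned square enclosing the set must have side ≥ max(width, height).
So the minimum side is max(10, 4) = 10.

10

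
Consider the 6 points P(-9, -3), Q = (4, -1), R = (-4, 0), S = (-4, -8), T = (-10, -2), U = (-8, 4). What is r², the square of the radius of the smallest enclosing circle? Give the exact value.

95485/1922

The minimum enclosing circle is determined by three boundary points: Q, S, U.
Their circumcentre is (-189/62, -63/62) with r² = 95485/1922.
The farthest remaining point T is at distance² 94741/1922 ≤ 95485/1922.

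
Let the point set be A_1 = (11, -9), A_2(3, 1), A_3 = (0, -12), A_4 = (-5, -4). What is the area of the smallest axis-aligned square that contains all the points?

The bounding box has width 16 and height 13.
An axis-aligned square enclosing the set must have side ≥ max(width, height).
So the minimum side is max(16, 13) = 16.
Area = 16² = 256.

256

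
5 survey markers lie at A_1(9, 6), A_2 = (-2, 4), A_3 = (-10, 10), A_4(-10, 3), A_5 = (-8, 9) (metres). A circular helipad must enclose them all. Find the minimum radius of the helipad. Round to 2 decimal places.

A smallest enclosing disk is always determined by at most three of the input points on its boundary.
The minimum enclosing circle is determined by three boundary points: A_1, A_3, A_4.
Their circumcentre is (-31/38, 6.5) with r² = 69745/722.
The farthest remaining point A_5 is at distance² 41777/722 ≤ 69745/722.
r = √(69745/722) ≈ 9.83.

9.83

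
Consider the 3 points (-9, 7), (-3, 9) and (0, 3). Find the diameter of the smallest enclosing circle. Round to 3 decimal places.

9.849

Call the three points A, B, C in the order given.
Side lengths²: AB² = 40, AC² = 97, BC² = 45.
Since AC² = 97 ≥ 45 + 40 = 85, the angle opposite AC is not acute, so the smallest enclosing circle has AC as diameter.
Centre = midpoint of AC = (-4.5, 5), r² = 97/4 = 24.25.
Diameter = 2r = 2√(24.25) ≈ 9.849.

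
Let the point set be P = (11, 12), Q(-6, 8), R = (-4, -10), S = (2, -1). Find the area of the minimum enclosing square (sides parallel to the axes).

The bounding box has width 17 and height 22.
An axis-aligned square enclosing the set must have side ≥ max(width, height).
So the minimum side is max(17, 22) = 22.
Area = 22² = 484.

484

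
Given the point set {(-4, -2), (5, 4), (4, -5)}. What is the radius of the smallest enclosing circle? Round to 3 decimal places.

Call the three points A, B, C in the order given.
Side lengths²: AB² = 117, AC² = 73, BC² = 82.
Since AB² = 117 < 82 + 73 = 155, the triangle is acute, so the smallest enclosing circle is the circumcircle.
Circumcentre = (1.26, -0.14), r² = 31.1272.
r = √(31.1272) ≈ 5.579.

5.579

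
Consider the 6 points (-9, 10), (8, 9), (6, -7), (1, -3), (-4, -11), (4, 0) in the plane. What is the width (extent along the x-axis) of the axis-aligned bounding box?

max x = 8, min x = -9, so width = 17.

17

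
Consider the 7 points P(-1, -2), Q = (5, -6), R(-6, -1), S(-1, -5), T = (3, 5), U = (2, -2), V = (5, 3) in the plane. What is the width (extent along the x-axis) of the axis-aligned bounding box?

max x = 5, min x = -6, so width = 11.

11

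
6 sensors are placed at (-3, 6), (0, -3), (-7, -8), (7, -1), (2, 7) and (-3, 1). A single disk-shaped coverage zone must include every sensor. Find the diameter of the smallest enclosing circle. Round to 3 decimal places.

By Welzl's lemma the MEC is supported by two points (diametrically opposite) or three points (on a circumcircle).
The minimum enclosing circle is determined by three boundary points: (-7, -8), (7, -1), (2, 7).
Their circumcentre is (-25/14, -13/14) with r² = 7565/98.
The farthest remaining point (-3, 6) is at distance² 4849/98 ≤ 7565/98.
Diameter = 2r = 2√(7565/98) ≈ 17.572.

17.572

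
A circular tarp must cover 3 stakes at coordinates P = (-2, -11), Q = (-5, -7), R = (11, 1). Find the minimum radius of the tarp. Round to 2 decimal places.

8.99

Side lengths²: PQ² = 25, PR² = 313, QR² = 320.
Since QR² = 320 < 313 + 25 = 338, the triangle is acute, so the smallest enclosing circle is the circumcircle.
Circumcentre = (75/22, -42/11), r² = 39125/484.
r = √(39125/484) ≈ 8.99.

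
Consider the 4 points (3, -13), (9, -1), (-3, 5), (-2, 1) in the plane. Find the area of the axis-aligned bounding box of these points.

216

x ranges over [-3, 9], width 12.
y ranges over [-13, 5], height 18.
Area = 12 × 18 = 216.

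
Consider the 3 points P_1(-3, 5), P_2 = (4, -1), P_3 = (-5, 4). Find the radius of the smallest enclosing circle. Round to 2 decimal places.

5.15

Side lengths²: P_1P_2² = 85, P_1P_3² = 5, P_2P_3² = 106.
Since P_2P_3² = 106 ≥ 85 + 5 = 90, the angle opposite P_2P_3 is not acute, so the smallest enclosing circle has P_2P_3 as diameter.
Centre = midpoint of P_2P_3 = (-0.5, 1.5), r² = 106/4 = 26.5.
r = √(26.5) ≈ 5.15.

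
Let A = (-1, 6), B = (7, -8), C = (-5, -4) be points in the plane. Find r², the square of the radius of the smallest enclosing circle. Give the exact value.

Side lengths²: AB² = 260, AC² = 116, BC² = 160.
Since AB² = 260 < 160 + 116 = 276, the triangle is acute, so the smallest enclosing circle is the circumcircle.
Circumcentre = (44/17, -21/17), r² = 18850/289.

18850/289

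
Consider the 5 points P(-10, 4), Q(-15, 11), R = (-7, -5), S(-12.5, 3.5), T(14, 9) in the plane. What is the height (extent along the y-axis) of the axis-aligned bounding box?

max y = 11, min y = -5, so height = 16.

16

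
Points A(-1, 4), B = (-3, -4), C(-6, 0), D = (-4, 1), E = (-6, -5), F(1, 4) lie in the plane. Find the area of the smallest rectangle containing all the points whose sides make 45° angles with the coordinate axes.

In coordinates u = x + y, v = x − y the rectangle is axis-aligned; the map (x,y)→(u,v) scales areas by 2.
u-values: 3, -7, -6, -3, -11, 5; range = 5 − (-11) = 16.
v-values: -5, 1, -6, -5, -1, -3; range = 1 − (-6) = 7.
Area = (16 × 7) / 2 = 56.

56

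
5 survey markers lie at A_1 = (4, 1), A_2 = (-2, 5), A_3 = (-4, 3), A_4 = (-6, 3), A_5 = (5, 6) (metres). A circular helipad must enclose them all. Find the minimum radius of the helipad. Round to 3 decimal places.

5.701

By Welzl's lemma the MEC is supported by two points (diametrically opposite) or three points (on a circumcircle).
The farthest pair is A_4–A_5 with squared distance 130. The circle on this segment as diameter has centre (-0.5, 4.5) and r² = 130/4 = 32.5.
Check A_1: distance² to centre = 32.5 ≤ 32.5, so it lies inside.
All remaining points lie in this disk, and no smaller disk contains both endpoints, so this is the minimum enclosing circle.
r = √(32.5) ≈ 5.701.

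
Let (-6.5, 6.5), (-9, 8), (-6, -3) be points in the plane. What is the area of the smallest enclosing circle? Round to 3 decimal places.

102.102

Call the three points A, B, C in the order given.
Side lengths²: AB² = 8.5, AC² = 90.5, BC² = 130.
Since BC² = 130 ≥ 90.5 + 8.5 = 99, the angle opposite BC is not acute, so the smallest enclosing circle has BC as diameter.
Centre = midpoint of BC = (-7.5, 2.5), r² = 130/4 = 32.5.
Area = π·r² = π·32.5 ≈ 102.102.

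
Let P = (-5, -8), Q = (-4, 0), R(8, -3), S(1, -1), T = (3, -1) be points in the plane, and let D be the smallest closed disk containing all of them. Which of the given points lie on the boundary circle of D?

By Welzl's lemma the MEC is supported by two points (diametrically opposite) or three points (on a circumcircle).
The minimum enclosing circle is determined by three boundary points: P, Q, R.
Their circumcentre is (79/66, -311/66) with r² = 107185/2178.
The farthest remaining point T is at distance² 37093/2178 ≤ 107185/2178.
The points at distance exactly r from the centre are P, Q, R — 3 points.

P, Q, R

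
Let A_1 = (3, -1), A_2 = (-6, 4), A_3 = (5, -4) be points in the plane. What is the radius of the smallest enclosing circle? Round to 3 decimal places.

Side lengths²: A_1A_2² = 106, A_1A_3² = 13, A_2A_3² = 185.
Since A_2A_3² = 185 ≥ 106 + 13 = 119, the angle opposite A_2A_3 is not acute, so the smallest enclosing circle has A_2A_3 as diameter.
Centre = midpoint of A_2A_3 = (-0.5, 0), r² = 185/4 = 46.25.
r = √(46.25) ≈ 6.801.

6.801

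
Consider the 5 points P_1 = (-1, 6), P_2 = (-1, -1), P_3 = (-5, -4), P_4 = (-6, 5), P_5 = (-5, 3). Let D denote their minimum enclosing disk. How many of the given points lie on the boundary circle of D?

A smallest enclosing disk is always determined by at most three of the input points on its boundary.
The farthest pair is P_1–P_3 with squared distance 116. The circle on this segment as diameter has centre (-3, 1) and r² = 116/4 = 29.
Check P_2: distance² to centre = 8 ≤ 29, so it lies inside.
All remaining points lie in this disk, and no smaller disk contains both endpoints, so this is the minimum enclosing circle.
The points at distance exactly r from the centre are P_1, P_3 — 2 points.

2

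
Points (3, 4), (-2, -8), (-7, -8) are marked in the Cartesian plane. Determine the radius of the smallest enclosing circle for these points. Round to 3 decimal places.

Call the three points A, B, C in the order given.
Side lengths²: AB² = 169, AC² = 244, BC² = 25.
Since AC² = 244 ≥ 169 + 25 = 194, the angle opposite AC is not acute, so the smallest enclosing circle has AC as diameter.
Centre = midpoint of AC = (-2, -2), r² = 244/4 = 61.
r = √61 ≈ 7.810.

7.810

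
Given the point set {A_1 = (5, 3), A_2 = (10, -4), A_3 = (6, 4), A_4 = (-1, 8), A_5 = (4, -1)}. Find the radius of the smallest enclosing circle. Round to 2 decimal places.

The farthest pair is A_2–A_4 with squared distance 265. The circle on this segment as diameter has centre (4.5, 2) and r² = 265/4 = 66.25.
Check A_1: distance² to centre = 1.25 ≤ 66.25, so it lies inside.
All remaining points lie in this disk, and no smaller disk contains both endpoints, so this is the minimum enclosing circle.
r = √(66.25) ≈ 8.14.

8.14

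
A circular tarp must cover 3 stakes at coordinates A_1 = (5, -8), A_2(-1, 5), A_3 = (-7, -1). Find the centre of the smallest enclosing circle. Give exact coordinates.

Side lengths²: A_1A_2² = 205, A_1A_3² = 193, A_2A_3² = 72.
Since A_1A_2² = 205 < 193 + 72 = 265, the triangle is acute, so the smallest enclosing circle is the circumcircle.
Circumcentre = (11/38, -87/38), r² = 39565/722.
Centre = (11/38, -87/38).

(11/38, -87/38)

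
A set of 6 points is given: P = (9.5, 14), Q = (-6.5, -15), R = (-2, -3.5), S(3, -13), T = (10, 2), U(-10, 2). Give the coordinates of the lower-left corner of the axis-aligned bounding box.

x-range [-10, 10], y-range [-15, 14].
The lower-left corner is (-10, -15).

(-10, -15)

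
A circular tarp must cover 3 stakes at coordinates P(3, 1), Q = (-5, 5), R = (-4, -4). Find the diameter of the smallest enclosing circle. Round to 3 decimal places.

10.246

Side lengths²: PQ² = 80, PR² = 74, QR² = 82.
Since QR² = 82 < 80 + 74 = 154, the triangle is acute, so the smallest enclosing circle is the circumcircle.
Circumcentre = (-36/17, 13/17), r² = 7585/289.
Diameter = 2r = 2√(7585/289) ≈ 10.246.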